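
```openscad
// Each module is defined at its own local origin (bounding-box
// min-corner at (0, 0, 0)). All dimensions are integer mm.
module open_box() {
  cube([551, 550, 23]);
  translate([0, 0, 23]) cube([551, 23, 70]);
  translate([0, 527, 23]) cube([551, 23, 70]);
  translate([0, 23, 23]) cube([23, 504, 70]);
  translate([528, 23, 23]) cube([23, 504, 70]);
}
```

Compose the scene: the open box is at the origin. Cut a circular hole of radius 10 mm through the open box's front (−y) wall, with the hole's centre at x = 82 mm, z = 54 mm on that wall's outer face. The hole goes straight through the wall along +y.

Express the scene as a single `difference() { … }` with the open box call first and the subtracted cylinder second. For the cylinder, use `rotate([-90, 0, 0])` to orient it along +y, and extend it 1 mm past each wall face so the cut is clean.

difference() {
  open_box();
  translate([82, -1, 54]) rotate([-90, 0, 0]) cylinder(h = 25, r = 10);
}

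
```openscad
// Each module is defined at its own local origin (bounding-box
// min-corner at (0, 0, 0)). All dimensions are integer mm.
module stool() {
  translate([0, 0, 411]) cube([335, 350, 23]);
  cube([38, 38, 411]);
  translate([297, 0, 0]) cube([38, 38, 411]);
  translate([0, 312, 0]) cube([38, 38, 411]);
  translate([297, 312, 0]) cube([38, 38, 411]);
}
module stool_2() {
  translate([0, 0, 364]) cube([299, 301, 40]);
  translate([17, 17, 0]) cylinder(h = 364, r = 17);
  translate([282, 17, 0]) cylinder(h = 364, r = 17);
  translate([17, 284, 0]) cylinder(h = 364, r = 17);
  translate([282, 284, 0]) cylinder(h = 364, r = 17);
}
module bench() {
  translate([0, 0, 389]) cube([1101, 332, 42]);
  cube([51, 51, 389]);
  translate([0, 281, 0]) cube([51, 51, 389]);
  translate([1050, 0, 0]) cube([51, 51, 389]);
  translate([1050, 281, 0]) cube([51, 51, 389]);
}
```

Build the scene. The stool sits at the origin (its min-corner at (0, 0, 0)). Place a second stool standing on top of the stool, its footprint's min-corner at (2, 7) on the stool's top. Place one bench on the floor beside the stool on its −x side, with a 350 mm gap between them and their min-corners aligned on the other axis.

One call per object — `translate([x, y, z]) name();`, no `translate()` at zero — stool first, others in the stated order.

stool();
translate([2, 7, 434]) stool_2();
translate([-1451, 0, 0]) bench();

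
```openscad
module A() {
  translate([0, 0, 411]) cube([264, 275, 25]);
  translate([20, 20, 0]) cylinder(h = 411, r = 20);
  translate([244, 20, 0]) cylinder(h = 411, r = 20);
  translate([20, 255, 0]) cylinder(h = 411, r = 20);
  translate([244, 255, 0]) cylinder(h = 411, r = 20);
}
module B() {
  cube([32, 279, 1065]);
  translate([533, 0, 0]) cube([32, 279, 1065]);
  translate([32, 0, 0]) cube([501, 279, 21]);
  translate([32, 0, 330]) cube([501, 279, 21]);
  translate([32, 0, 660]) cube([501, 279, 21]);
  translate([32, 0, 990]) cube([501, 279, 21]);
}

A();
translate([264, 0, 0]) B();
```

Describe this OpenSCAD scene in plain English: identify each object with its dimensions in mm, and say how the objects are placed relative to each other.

A is a simple wooden stool: a rectangular seat 264 mm (x) by 275 mm (y), 25 mm thick, top face at z = 436 mm, on four round legs, each 40 mm in diameter. The legs rest on z = 0, each leg's axis is inset half a diameter from the nearest pair of seat edges (so the leg's bounding box is flush with the corner).

B is a bookshelf 565 mm wide overall, 279 mm deep and 1065 mm tall. The two sides are 32 mm thick vertical panels. 4 horizontal shelves of 21 mm thickness span between the inner faces of the sides; the lowest shelf sits on the floor and shelves are stacked with a clear vertical gap of 309 mm between each pair.

The bookshelf is against the stool's +x side, with their −y faces flush.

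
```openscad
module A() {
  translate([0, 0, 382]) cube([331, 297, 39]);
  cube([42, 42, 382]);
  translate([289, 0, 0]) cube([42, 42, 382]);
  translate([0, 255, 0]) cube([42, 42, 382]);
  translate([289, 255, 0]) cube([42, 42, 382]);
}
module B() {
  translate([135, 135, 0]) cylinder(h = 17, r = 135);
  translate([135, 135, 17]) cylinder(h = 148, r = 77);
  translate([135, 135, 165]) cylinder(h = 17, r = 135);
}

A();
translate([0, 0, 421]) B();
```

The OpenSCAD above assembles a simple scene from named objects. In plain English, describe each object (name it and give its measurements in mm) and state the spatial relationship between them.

A is a simple wooden stool: a rectangular seat 331 mm (x) by 297 mm (y), 39 mm thick, top face at z = 421 mm, on four square legs, each 42×42 mm in cross-section. The legs rest on z = 0, each flush with a corner of the seat.

B is a spool: two coaxial disc flanges of radius 135 mm and thickness 17 mm, joined by a core cylinder of radius 77 mm and height 148 mm. The lower flange rests on z = 0 and the three cylinders share a vertical axis.

The spool is on top of the stool.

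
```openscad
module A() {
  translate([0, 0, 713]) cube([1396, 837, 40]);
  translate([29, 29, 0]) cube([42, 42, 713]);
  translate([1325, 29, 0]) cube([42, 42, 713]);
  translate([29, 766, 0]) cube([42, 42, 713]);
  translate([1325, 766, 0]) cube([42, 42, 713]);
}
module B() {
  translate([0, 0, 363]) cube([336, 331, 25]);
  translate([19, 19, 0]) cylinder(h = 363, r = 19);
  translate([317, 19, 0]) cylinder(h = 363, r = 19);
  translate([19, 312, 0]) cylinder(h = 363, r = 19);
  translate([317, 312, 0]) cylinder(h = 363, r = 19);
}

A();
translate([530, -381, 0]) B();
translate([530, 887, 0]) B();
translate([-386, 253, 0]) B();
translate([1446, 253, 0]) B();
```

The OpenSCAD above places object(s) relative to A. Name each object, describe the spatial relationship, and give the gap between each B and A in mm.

A is a table. B is a stool. Four stools sit around the table at the −y, +y, −x, +x sides. The gap between each stool and the table is 50 mm.

Each stool's nearest face is 50 mm from the table's bounding box.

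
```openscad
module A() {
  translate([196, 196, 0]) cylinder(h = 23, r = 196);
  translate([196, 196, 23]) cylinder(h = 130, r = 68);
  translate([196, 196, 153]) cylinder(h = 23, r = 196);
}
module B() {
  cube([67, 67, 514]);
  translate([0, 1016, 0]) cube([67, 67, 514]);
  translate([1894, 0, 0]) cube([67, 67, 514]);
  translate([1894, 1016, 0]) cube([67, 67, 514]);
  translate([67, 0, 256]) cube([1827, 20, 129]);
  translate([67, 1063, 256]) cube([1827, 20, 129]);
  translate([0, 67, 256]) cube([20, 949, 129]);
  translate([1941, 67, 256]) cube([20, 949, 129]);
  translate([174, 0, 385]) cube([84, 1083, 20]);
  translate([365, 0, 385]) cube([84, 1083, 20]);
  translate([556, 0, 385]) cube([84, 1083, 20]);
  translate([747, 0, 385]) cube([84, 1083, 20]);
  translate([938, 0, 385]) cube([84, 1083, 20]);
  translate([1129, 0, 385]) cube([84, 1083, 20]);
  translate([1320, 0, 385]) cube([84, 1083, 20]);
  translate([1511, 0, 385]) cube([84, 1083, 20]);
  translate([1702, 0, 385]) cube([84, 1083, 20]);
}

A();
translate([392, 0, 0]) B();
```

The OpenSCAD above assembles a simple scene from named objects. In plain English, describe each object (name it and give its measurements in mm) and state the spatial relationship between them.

A is a spool: two coaxial disc flanges of radius 196 mm and thickness 23 mm, joined by a core cylinder of radius 68 mm and height 130 mm. The lower flange rests on z = 0 and the three cylinders share a vertical axis.

B is a bed frame 1961 mm long (x) by 1083 mm wide (y). Four 67×67 mm corner posts, 514 mm tall, at the corners of the footprint. Four rails of 20 mm thickness and 129 mm height run between adjacent posts with their undersides at z = 256 mm, their outer faces flush with the outside of the frame (the two x-running rails run between the posts' inner faces; the two y-running rails run between the posts' inner faces). 9 slats, each 84 mm wide (x) and 20 mm thick, lie across the top of the two x-running rails, running the full 1083 mm width of the frame in y; the slats are evenly spaced along x between the inner faces of the end posts with equal gaps (rounded down to the nearest mm) at the −x end and between each pair — any rounding remainder accumulates at the +x end.

The bed frame is against the spool's +x side, with their −y faces flush.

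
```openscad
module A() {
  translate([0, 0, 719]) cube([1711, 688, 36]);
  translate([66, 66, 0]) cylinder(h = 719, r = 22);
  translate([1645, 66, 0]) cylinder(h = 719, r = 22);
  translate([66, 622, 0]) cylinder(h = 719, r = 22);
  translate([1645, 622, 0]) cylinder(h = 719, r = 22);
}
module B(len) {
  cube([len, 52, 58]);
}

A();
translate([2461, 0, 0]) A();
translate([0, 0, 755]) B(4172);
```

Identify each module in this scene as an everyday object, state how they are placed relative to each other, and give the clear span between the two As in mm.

A is a table. B is a beam. A beam spans the tops of two tables. The clear span between the two tables is 750 mm.

Second table starts at x = 2461; first ends at x = 1711; clear span = 2461 − 1711 = 750 mm.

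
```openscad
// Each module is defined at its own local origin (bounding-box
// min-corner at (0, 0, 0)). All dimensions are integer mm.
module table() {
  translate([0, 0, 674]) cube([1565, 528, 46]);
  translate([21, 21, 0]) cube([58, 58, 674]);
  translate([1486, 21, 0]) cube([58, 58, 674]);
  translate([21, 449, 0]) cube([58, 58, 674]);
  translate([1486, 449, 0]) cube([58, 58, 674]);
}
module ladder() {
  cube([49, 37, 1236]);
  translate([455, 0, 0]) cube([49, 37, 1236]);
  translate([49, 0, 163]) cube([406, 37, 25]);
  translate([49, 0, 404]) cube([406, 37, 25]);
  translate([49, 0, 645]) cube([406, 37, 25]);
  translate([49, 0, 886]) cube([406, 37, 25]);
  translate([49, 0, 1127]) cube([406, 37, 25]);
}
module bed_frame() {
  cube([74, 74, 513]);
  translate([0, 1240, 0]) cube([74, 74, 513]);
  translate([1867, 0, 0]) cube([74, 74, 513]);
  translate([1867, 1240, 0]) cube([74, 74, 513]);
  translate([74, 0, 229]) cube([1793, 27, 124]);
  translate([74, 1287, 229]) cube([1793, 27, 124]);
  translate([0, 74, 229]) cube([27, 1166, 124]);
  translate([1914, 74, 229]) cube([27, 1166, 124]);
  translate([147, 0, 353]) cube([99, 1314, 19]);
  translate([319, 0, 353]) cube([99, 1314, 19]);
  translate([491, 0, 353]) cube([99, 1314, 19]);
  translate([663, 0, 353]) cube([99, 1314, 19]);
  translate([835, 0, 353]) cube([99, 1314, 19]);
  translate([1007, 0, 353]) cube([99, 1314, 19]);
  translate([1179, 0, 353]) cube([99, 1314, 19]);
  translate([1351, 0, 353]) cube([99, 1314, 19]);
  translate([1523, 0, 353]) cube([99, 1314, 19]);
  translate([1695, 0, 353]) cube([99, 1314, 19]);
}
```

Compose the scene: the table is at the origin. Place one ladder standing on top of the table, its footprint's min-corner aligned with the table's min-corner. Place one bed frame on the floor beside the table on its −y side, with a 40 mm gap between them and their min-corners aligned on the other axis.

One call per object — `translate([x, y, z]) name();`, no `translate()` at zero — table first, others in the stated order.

table();
translate([0, 0, 720]) ladder();
translate([0, -1354, 0]) bed_frame();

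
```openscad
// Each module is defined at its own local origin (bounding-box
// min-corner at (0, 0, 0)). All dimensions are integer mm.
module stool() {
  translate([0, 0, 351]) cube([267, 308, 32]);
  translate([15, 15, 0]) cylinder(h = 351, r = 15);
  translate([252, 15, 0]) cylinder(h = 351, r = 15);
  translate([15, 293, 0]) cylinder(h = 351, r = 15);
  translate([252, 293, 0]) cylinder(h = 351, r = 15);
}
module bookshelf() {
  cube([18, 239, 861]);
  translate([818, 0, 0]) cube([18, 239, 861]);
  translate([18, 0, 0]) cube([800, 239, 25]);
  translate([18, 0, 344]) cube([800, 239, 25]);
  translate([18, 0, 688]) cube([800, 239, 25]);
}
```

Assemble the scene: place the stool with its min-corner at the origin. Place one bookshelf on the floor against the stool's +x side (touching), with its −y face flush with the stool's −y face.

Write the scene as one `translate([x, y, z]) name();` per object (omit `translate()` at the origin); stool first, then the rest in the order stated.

stool();
translate([267, 0, 0]) bookshelf();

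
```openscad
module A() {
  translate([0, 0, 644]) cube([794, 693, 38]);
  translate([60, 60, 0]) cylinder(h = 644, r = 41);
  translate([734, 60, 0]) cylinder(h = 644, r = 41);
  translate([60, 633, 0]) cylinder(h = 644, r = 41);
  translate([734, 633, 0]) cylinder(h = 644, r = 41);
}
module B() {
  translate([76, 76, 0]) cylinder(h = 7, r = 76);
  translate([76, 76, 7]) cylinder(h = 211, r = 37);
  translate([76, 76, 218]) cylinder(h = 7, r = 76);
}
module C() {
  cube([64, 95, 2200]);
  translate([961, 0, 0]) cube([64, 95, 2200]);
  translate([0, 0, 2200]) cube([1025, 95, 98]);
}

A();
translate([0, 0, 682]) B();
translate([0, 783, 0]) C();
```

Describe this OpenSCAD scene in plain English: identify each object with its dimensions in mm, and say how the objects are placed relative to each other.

A is a rectangular dining table. The top is 794×693×38 mm with its upper surface at z = 682 mm. It stands on four round legs of 82 mm diameter, each leg's bounding box inset 19 mm from the nearest pair of top edges, running from the floor to the underside of the top.

B is a spool: two coaxial disc flanges of radius 76 mm and thickness 7 mm, joined by a core cylinder of radius 37 mm and height 211 mm. The lower flange rests on z = 0 and the three cylinders share a vertical axis.

C is a door frame. The clear opening is 897 mm wide and 2200 mm high. Two 64 mm wide jambs, 95 mm deep, stand either side of the opening from the floor to the top of the opening. A 98 mm thick head sits across the top of both jambs, spanning the full outside width of the frame.

The spool is on top of the table. The door frame is on the floor beside the table on its +y side.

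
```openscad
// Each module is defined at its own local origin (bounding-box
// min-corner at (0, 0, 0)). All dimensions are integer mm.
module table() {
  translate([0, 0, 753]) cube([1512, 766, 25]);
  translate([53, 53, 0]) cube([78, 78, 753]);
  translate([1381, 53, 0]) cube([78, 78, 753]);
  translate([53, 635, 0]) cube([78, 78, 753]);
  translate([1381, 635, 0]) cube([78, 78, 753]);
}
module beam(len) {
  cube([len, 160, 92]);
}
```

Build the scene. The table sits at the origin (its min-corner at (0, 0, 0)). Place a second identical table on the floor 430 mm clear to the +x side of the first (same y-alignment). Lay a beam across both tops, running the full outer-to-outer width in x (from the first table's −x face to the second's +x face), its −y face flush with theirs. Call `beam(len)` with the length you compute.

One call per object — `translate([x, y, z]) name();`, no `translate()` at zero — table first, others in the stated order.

table();
translate([1942, 0, 0]) table();
translate([0, 0, 778]) beam(3454);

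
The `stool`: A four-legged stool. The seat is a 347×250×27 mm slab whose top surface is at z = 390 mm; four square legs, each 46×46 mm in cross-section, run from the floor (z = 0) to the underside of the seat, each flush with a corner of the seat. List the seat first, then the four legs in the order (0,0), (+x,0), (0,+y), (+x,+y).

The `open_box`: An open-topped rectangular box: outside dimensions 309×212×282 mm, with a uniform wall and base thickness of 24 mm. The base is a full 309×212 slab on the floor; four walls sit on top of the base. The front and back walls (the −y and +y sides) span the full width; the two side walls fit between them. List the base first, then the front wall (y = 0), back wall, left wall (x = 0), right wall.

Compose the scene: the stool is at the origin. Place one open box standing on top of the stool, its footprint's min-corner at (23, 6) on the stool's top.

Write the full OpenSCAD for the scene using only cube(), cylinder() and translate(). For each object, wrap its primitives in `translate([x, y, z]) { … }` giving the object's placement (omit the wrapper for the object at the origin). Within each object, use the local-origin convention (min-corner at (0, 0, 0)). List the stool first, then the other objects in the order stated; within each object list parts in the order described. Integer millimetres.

translate([0, 0, 363]) cube([347, 250, 27]);
cube([46, 46, 363]);
translate([301, 0, 0]) cube([46, 46, 363]);
translate([0, 204, 0]) cube([46, 46, 363]);
translate([301, 204, 0]) cube([46, 46, 363]);
translate([23, 6, 390]) {
  cube([309, 212, 24]);
  translate([0, 0, 24]) cube([309, 24, 258]);
  translate([0, 188, 24]) cube([309, 24, 258]);
  translate([0, 24, 24]) cube([24, 164, 258]);
  translate([285, 24, 24]) cube([24, 164, 258]);
}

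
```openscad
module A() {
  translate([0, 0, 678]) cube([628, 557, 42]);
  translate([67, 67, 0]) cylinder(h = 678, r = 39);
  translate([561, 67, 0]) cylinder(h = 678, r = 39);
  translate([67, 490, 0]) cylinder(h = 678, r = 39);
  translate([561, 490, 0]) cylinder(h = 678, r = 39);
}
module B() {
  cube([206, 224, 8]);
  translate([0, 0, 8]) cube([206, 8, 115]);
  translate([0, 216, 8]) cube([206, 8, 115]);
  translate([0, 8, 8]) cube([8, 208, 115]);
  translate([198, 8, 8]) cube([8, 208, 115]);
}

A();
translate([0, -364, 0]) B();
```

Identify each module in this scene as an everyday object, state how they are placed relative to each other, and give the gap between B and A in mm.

A is a table. B is an open box. The open box is on the floor beside the table on its −y side. The gap between the open box and the table is 140 mm.

The open box's nearest face is 140 mm from the table's −y face.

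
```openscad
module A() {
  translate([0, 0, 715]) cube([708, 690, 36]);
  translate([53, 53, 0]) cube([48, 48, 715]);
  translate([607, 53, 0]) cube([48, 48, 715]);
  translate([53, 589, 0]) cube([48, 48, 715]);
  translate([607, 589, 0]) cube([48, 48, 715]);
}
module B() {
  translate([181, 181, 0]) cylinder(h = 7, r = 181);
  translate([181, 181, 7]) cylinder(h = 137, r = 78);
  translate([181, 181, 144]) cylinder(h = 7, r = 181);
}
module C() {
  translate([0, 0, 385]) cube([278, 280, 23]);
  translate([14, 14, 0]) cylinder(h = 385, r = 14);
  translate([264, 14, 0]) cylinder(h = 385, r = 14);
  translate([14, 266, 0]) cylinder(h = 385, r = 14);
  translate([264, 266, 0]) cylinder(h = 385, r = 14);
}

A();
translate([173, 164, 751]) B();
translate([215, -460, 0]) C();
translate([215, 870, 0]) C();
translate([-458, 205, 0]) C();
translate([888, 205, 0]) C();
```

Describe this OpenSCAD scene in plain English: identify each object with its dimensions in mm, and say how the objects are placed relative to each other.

A is a table: top 708 mm (x) × 690 mm (y), 36 mm thick, upper face at z = 751 mm, on four 48×48 mm square legs, each inset 53 mm from the nearest pair of top edges, running from z = 0 to the bottom of the top.

B is a spool: two coaxial disc flanges of radius 181 mm and thickness 7 mm, joined by a core cylinder of radius 78 mm and height 137 mm. The lower flange rests on z = 0 and the three cylinders share a vertical axis.

C is a simple wooden stool: a rectangular seat 278 mm (x) by 280 mm (y), 23 mm thick, top face at z = 408 mm, on four round legs, each 28 mm in diameter. The legs rest on z = 0, each leg's axis is inset half a diameter from the nearest pair of seat edges (so the leg's bounding box is flush with the corner).

The spool is on top of the table, centred. Four stools sit around the table at the −y, +y, −x, +x sides.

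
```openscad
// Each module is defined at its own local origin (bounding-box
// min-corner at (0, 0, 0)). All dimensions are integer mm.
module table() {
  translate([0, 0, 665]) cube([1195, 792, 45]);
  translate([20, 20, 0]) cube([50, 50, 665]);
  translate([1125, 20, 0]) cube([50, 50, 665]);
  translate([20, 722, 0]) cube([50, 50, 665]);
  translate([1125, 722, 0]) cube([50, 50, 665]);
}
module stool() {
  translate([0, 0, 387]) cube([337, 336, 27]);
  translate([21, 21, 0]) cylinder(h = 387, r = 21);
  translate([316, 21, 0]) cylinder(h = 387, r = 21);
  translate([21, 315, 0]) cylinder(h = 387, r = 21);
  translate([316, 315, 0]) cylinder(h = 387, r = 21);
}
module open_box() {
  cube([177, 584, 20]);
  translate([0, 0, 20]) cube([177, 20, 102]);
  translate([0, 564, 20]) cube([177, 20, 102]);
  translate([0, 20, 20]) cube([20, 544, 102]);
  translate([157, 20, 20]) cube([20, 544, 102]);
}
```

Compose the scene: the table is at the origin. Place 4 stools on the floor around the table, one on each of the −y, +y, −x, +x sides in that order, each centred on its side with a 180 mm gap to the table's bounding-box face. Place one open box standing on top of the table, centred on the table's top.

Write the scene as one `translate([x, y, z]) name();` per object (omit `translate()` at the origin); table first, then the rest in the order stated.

table();
translate([429, -516, 0]) stool();
translate([429, 972, 0]) stool();
translate([-517, 228, 0]) stool();
translate([1375, 228, 0]) stool();
translate([509, 104, 710]) open_box();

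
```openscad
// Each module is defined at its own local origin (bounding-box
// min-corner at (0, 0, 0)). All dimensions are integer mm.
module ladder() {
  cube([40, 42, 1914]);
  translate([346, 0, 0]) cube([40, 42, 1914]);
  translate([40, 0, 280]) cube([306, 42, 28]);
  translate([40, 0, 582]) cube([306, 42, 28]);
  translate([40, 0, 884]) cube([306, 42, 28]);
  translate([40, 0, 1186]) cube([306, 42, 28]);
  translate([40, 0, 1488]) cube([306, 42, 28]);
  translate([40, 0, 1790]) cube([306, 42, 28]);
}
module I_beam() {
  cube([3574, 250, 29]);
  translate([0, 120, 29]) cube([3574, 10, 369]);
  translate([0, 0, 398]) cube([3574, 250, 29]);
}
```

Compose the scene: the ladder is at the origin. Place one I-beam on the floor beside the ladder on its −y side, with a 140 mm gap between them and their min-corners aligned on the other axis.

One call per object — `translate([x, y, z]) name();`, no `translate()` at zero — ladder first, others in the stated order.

ladder();
translate([0, -390, 0]) I_beam();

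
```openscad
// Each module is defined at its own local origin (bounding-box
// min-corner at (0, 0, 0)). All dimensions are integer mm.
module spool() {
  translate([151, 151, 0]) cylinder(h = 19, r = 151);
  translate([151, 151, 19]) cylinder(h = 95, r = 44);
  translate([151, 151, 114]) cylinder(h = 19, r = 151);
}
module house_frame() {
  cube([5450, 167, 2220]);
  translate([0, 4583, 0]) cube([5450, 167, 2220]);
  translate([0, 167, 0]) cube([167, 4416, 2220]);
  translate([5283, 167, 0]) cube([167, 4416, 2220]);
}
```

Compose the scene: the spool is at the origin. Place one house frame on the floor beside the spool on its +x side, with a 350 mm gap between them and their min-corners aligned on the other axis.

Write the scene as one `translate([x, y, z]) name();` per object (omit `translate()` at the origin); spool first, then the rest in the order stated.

spool();
translate([652, 0, 0]) house_frame();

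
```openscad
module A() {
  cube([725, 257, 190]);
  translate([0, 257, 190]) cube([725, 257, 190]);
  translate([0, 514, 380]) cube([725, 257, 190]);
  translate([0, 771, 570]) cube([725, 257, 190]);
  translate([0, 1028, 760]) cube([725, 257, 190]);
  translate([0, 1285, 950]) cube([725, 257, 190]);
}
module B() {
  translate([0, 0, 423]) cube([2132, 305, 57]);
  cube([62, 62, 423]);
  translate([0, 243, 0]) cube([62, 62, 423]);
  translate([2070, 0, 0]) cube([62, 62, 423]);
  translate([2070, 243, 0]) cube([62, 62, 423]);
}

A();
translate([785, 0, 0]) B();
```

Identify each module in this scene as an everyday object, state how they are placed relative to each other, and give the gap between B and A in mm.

The bench's nearest face is 60 mm from the staircase's +x face.

A is a staircase. B is a bench. The bench is on the floor beside the staircase on its +x side. The gap between the bench and the staircase is 60 mm.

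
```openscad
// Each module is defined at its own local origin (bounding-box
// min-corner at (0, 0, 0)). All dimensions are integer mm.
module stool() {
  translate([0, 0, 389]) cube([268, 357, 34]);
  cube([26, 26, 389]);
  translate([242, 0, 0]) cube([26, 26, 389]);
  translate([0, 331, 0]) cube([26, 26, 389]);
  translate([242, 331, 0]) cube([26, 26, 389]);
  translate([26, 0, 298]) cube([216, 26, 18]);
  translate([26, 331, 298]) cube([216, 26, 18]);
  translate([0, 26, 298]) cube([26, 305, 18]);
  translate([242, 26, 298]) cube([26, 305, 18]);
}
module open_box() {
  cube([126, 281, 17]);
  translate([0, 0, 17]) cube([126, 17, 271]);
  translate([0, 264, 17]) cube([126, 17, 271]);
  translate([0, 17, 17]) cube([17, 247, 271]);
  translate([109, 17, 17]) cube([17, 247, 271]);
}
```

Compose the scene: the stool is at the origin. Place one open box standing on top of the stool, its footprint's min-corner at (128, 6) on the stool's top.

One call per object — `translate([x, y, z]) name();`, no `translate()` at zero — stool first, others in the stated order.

stool();
translate([128, 6, 423]) open_box();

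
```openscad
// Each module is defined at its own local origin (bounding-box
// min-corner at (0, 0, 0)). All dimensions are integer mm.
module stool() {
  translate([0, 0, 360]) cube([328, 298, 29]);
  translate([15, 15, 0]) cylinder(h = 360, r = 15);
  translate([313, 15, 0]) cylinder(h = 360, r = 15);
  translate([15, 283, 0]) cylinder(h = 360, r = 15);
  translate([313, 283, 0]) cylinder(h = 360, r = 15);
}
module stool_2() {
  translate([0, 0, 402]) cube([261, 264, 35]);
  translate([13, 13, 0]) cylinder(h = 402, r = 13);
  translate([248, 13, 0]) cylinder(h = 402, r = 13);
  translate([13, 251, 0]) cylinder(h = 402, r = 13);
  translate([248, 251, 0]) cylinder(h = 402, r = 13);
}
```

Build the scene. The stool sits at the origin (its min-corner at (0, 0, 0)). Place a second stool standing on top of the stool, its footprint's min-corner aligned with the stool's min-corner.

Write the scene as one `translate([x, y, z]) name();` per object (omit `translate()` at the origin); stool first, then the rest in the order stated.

stool();
translate([0, 0, 389]) stool_2();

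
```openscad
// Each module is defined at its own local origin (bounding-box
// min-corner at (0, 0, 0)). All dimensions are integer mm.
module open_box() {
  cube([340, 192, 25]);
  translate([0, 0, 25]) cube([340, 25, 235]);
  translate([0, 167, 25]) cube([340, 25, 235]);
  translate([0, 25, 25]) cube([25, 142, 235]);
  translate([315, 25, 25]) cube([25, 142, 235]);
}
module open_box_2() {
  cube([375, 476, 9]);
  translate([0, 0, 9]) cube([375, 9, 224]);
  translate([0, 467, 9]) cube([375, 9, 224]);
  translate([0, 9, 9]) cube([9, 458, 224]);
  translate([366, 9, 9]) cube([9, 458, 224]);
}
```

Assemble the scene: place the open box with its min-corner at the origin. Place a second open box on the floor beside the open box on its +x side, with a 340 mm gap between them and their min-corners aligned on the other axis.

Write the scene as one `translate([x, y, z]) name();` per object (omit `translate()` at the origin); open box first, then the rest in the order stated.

open_box();
translate([680, 0, 0]) open_box_2();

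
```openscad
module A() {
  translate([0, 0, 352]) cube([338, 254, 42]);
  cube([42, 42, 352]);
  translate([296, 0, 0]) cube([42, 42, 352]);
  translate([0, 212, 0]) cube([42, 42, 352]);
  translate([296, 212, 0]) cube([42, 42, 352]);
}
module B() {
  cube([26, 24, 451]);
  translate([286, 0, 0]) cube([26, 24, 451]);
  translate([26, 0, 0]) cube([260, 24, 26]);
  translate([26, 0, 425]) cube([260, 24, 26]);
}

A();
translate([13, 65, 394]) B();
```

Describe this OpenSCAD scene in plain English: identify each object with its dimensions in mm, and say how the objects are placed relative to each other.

A is a four-legged stool. The seat is 338×254 mm, 42 mm thick, top at z = 394 mm. It stands on four square legs, each 42×42 mm in cross-section, from z = 0 to the seat underside, each flush with a corner of the seat.

B is a picture frame with a 260×399 mm rectangular opening (x by z) and a uniform 26 mm border on every side. Frame depth is 24 mm along y. It is built from two vertical stiles running the full outside height and two horizontal rails spanning the gap between the stiles.

The picture frame is on top of the stool.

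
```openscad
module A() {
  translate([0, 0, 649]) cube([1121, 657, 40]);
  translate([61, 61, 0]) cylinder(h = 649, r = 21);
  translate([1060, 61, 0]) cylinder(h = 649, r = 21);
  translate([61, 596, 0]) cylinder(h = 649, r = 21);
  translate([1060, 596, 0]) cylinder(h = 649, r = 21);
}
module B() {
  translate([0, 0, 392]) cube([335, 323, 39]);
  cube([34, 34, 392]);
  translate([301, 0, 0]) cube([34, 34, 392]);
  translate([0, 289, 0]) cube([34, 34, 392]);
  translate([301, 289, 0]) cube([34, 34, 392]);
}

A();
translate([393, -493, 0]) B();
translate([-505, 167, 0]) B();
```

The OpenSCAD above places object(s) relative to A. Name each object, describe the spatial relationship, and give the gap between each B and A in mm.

A is a table. B is a stool. Two stools sit around the table at the −y, −x sides. The gap between each stool and the table is 170 mm.

Each stool's nearest face is 170 mm from the table's bounding box.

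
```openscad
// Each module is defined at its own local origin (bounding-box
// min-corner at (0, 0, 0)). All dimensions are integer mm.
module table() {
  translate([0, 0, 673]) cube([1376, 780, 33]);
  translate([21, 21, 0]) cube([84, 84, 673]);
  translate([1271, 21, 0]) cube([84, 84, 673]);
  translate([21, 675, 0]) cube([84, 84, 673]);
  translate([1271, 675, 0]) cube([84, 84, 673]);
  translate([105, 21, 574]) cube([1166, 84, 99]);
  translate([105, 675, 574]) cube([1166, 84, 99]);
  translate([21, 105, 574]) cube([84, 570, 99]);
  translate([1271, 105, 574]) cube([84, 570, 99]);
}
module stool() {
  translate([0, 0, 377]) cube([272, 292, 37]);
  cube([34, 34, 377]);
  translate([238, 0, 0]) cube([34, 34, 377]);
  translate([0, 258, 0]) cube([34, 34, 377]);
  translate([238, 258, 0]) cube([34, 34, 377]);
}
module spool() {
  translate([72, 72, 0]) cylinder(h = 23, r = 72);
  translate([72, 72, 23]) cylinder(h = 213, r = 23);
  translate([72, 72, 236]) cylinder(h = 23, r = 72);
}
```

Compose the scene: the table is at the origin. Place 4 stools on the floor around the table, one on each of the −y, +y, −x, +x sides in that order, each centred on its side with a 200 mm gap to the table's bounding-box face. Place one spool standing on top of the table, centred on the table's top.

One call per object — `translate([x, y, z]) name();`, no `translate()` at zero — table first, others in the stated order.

table();
translate([552, -492, 0]) stool();
translate([552, 980, 0]) stool();
translate([-472, 244, 0]) stool();
translate([1576, 244, 0]) stool();
translate([616, 318, 706]) spool();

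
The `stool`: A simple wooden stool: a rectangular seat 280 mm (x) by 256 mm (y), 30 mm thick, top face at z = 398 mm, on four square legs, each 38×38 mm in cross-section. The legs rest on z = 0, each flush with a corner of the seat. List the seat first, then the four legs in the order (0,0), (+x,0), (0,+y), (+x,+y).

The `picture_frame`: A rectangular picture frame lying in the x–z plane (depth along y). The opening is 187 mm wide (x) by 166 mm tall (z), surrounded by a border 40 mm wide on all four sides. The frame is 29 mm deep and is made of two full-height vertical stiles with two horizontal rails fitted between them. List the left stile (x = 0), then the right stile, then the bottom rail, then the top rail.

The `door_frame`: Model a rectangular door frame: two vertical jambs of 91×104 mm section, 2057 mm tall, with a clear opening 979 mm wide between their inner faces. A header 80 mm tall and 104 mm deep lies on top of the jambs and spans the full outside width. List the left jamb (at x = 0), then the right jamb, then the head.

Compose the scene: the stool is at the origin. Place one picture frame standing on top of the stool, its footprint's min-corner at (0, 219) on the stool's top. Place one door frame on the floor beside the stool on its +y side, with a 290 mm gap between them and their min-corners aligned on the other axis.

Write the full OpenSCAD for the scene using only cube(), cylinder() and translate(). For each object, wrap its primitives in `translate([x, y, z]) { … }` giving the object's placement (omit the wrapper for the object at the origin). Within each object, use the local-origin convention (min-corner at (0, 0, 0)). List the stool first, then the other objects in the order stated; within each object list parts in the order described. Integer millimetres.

translate([0, 0, 368]) cube([280, 256, 30]);
cube([38, 38, 368]);
translate([242, 0, 0]) cube([38, 38, 368]);
translate([0, 218, 0]) cube([38, 38, 368]);
translate([242, 218, 0]) cube([38, 38, 368]);
translate([0, 219, 398]) {
  cube([40, 29, 246]);
  translate([227, 0, 0]) cube([40, 29, 246]);
  translate([40, 0, 0]) cube([187, 29, 40]);
  translate([40, 0, 206]) cube([187, 29, 40]);
}
translate([0, 546, 0]) {
  cube([91, 104, 2057]);
  translate([1070, 0, 0]) cube([91, 104, 2057]);
  translate([0, 0, 2057]) cube([1161, 104, 80]);
}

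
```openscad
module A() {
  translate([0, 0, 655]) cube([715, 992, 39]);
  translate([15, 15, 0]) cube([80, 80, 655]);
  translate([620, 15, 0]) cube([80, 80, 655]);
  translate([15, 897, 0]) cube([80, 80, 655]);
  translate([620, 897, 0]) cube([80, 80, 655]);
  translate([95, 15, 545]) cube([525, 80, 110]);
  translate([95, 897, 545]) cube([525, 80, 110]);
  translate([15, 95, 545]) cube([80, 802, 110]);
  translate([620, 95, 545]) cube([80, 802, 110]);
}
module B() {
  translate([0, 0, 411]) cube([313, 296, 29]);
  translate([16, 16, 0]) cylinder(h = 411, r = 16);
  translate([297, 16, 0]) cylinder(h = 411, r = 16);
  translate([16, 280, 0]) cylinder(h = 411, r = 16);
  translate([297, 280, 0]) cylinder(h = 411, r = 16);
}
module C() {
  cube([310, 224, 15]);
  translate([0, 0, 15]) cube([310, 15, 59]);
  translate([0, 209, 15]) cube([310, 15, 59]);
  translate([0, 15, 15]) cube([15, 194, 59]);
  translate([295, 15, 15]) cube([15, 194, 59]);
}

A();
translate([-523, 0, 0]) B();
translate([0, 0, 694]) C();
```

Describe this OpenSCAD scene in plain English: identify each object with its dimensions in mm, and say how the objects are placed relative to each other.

A is a table: top 715 mm (x) × 992 mm (y), 39 mm thick, upper face at z = 694 mm, on four 80×80 mm square legs, each inset 15 mm from the nearest pair of top edges, running from z = 0 to the bottom of the top. Four apron rails, 80 mm thick and 110 mm tall, run between adjacent legs with their top edges flush with the underside of the top and their outer faces flush with the legs' outer faces.

B is a four-legged stool. The seat is a 313×296×29 mm slab whose top surface is at z = 440 mm; four round legs, each 32 mm in diameter, run from the floor (z = 0) to the underside of the seat, each leg's axis is inset half a diameter from the nearest pair of seat edges (so the leg's bounding box is flush with the corner).

C is an open storage box with external size 310×224×74 mm and wall thickness 15 mm (the base is also 15 mm thick). The base covers the whole footprint; the four walls stand on the base, with the y-facing walls full-width and the x-facing walls fitting between their inner faces.

The stool is on the floor beside the table on its −x side. The open box is on top of the table.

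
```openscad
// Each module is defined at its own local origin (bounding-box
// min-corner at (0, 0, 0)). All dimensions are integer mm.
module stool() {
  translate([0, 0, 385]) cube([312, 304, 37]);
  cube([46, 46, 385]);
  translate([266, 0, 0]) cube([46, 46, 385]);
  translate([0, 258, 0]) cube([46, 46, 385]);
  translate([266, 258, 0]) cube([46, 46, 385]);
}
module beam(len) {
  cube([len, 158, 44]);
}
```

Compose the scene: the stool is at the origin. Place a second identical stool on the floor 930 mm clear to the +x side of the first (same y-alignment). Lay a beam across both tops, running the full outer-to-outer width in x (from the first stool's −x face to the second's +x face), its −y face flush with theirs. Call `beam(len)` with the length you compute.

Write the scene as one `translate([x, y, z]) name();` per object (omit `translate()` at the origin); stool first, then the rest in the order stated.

stool();
translate([1242, 0, 0]) stool();
translate([0, 0, 422]) beam(1554);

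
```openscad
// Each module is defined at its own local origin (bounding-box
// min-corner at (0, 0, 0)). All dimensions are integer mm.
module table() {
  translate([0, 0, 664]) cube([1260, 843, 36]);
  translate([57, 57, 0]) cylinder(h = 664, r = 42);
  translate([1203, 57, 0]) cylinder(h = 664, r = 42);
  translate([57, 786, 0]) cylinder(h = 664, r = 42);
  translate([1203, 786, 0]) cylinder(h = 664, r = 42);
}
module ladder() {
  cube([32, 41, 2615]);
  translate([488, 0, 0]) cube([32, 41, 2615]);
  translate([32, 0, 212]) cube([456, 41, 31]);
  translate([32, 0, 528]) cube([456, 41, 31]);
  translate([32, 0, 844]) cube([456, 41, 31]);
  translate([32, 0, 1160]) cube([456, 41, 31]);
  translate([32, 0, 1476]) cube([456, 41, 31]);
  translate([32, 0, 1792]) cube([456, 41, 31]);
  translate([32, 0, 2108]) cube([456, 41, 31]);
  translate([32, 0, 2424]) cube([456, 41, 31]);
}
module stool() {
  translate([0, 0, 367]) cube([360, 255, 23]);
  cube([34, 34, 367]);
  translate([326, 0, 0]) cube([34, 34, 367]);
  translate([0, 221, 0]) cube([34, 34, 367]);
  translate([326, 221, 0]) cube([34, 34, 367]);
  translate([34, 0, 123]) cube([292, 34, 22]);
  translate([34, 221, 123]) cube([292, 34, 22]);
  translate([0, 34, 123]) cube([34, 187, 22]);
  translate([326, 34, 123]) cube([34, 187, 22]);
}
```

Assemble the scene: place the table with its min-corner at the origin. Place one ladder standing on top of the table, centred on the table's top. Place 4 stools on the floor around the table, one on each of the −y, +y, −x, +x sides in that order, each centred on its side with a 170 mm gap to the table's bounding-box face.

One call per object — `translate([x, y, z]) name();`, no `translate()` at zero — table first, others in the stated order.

table();
translate([370, 401, 700]) ladder();
translate([450, -425, 0]) stool();
translate([450, 1013, 0]) stool();
translate([-530, 294, 0]) stool();
translate([1430, 294, 0]) stool();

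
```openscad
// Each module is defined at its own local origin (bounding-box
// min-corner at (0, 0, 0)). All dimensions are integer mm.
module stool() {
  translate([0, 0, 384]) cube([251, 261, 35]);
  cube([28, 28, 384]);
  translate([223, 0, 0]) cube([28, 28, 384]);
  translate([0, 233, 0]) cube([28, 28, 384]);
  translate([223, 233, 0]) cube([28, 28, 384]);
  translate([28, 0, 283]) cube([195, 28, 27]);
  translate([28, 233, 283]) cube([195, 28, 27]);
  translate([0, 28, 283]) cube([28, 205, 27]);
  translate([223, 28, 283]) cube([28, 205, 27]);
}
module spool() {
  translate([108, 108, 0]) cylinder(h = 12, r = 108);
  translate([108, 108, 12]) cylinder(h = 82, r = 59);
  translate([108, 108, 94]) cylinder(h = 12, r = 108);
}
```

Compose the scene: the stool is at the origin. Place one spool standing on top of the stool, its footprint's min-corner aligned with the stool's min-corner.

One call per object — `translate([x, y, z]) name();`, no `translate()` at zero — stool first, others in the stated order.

stool();
translate([0, 0, 419]) spool();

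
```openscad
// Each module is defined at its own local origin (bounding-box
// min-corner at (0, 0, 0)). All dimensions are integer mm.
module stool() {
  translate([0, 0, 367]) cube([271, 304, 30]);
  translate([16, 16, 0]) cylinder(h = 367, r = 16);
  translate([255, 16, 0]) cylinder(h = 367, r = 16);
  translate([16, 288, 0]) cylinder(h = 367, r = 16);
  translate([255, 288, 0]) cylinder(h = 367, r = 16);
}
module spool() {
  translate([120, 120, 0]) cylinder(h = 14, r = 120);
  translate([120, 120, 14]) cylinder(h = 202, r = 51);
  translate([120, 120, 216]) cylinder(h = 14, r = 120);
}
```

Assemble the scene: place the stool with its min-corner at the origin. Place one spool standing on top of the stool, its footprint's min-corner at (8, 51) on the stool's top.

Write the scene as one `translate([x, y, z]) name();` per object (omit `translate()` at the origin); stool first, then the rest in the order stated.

stool();
translate([8, 51, 397]) spool();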